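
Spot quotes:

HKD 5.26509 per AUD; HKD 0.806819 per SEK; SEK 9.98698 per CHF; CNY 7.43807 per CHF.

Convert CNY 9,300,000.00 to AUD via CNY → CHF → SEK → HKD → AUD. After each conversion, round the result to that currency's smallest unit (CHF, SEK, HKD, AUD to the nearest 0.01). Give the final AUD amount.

CNY 9,300,000.00 ÷ 7.43807 = CHF 1,250,324.34
CHF 1,250,324.34 × 9.98698 = SEK 12,486,964.18
SEK 12,486,964.18 × 0.806819 = HKD 10,074,719.95
HKD 10,074,719.95 ÷ 5.26509 = AUD 1,913,494.35

AUD 1,913,494.35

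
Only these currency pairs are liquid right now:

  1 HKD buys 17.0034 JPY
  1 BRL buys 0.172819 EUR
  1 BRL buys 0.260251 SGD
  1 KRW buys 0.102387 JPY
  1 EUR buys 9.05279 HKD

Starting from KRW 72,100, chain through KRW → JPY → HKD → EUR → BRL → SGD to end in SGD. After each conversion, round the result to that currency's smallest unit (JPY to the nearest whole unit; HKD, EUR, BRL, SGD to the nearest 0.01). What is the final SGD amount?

SGD 72.22

KRW 72,100 × 0.102387 = JPY 7,382
JPY 7,382 ÷ 17.0034 = HKD 434.15
HKD 434.15 ÷ 9.05279 = EUR 47.96
EUR 47.96 ÷ 0.172819 = BRL 277.52
BRL 277.52 × 0.260251 = SGD 72.22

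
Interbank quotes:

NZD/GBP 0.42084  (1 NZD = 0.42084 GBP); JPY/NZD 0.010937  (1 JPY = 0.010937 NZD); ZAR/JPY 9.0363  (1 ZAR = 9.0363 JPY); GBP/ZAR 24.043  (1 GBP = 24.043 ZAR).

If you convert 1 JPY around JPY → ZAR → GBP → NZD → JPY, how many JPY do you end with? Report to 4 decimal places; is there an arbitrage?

1.0000 (no arbitrage)

Around JPY → ZAR → GBP → NZD → JPY: 1 ÷ 9.0363 ÷ 24.043 ÷ 0.42084 ÷ 0.010937 = 1.000013
Product ≈ 1 (deviation 0.001%, within rounding noise).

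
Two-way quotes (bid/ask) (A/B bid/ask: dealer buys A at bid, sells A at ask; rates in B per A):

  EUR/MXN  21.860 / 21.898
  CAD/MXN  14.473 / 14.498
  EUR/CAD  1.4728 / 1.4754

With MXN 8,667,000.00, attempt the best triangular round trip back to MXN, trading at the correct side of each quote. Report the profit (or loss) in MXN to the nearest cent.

Best loop MXN → CAD → EUR → MXN:
MXN 8,667,000.00 ÷ 14.498 (buy CAD at ask) = CAD 597,806.59
CAD 597,806.59 ÷ 1.4754 (buy EUR at ask) = EUR 405,182.73
EUR 405,182.73 × 21.860 (sell EUR at bid) = MXN 8,857,294.39

Net profit: MXN 190,294.39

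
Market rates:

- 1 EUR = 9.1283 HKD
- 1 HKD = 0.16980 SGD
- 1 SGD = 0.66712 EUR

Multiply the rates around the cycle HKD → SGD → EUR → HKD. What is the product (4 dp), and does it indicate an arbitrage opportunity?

1.0340 (arbitrage exists)

Around HKD → SGD → EUR → HKD: 1 × 0.16980 × 0.66712 × 9.1283 = 1.034026
Product > 1; profitable direction is HKD → SGD → EUR → HKD.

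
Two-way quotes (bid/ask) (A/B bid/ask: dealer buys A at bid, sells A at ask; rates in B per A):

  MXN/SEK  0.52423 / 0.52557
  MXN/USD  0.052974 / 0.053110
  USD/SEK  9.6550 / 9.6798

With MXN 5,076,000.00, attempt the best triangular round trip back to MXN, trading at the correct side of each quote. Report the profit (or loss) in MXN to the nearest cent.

Best loop MXN → SEK → USD → MXN:
MXN 5,076,000.00 × 0.52423 (sell MXN at bid) = SEK 2,660,991.48
SEK 2,660,991.48 ÷ 9.6798 (buy USD at ask) = USD 274,901.49
USD 274,901.49 ÷ 0.053110 (buy MXN at ask) = MXN 5,176,077.84

Net profit: MXN 100,077.84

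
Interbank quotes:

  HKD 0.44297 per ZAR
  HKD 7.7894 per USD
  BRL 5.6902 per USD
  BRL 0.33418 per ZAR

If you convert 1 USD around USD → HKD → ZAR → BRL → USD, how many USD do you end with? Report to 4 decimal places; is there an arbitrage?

Around USD → HKD → ZAR → BRL → USD: 1 × 7.7894 ÷ 0.44297 × 0.33418 ÷ 5.6902 = 1.032720
Product > 1; profitable direction is USD → HKD → ZAR → BRL → USD.

1.0327 (arbitrage exists)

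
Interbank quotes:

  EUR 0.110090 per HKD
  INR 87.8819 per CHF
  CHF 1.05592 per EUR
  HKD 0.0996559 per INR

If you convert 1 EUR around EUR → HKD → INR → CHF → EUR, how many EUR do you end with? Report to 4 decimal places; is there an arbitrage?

0.9822 (arbitrage exists)

Around EUR → HKD → INR → CHF → EUR: 1 ÷ 0.110090 ÷ 0.0996559 ÷ 87.8819 ÷ 1.05592 = 0.982242
Product < 1; profitable direction is EUR → CHF → INR → HKD → EUR.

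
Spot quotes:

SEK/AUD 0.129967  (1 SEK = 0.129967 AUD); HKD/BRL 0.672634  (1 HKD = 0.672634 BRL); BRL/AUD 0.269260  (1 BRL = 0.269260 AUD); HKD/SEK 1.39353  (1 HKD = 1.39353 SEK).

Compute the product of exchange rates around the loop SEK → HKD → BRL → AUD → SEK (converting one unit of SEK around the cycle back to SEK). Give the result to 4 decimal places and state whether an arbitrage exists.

1.0000 (no arbitrage)

Around SEK → HKD → BRL → AUD → SEK: 1 ÷ 1.39353 × 0.672634 × 0.269260 ÷ 0.129967 = 1.000003
Product ≈ 1 (deviation 0.000%, within rounding noise).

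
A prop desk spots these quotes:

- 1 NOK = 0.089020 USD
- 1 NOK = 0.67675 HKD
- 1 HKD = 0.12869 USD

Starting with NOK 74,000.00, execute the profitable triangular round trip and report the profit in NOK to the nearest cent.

Profitable loop is NOK → USD → HKD → NOK:
NOK 74,000.00 × 0.089020 = USD 6,587.48
USD 6,587.48 ÷ 0.12869 = HKD 51,188.75
HKD 51,188.75 ÷ 0.67675 = NOK 75,639.08
Profit = NOK 75,639.08 − NOK 74,000.00

Profit: NOK 1,639.08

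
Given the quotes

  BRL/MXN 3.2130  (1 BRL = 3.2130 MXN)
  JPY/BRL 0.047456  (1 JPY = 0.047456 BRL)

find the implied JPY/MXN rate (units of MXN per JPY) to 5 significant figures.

1 JPY × 0.047456 = 0.047456 BRL
0.047456 BRL × 3.2130 = 0.152476 MXN

JPY/MXN = 0.15248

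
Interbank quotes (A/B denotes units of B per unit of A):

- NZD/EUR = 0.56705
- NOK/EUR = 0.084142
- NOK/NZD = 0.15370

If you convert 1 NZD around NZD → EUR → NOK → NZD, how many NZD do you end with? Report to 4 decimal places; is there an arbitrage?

1.0358 (arbitrage exists)

Around NZD → EUR → NOK → NZD: 1 × 0.56705 ÷ 0.084142 × 0.15370 = 1.035815
Product > 1; profitable direction is NZD → EUR → NOK → NZD.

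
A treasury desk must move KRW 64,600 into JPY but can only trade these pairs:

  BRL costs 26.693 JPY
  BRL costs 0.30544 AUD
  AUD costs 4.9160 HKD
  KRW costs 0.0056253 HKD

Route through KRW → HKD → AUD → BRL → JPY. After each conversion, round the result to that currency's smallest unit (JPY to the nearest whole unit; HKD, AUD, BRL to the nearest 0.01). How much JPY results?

JPY 6,460

KRW 64,600 × 0.0056253 = HKD 363.39
HKD 363.39 ÷ 4.9160 = AUD 73.92
AUD 73.92 ÷ 0.30544 = BRL 242.01
BRL 242.01 × 26.693 = JPY 6,460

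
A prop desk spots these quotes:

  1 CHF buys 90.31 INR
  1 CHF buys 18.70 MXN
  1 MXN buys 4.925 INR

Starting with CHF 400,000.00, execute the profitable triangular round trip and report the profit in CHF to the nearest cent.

Profitable loop is CHF → MXN → INR → CHF:
CHF 400,000.00 × 18.70 = MXN 7,480,000.00
MXN 7,480,000.00 × 4.925 = INR 36,839,000.00
INR 36,839,000.00 ÷ 90.31 = CHF 407,917.17
Profit = CHF 407,917.17 − CHF 400,000.00

Profit: CHF 7,917.17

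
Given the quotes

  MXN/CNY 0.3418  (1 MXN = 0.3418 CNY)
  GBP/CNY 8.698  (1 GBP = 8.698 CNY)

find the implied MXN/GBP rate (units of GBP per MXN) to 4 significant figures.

MXN/GBP = 0.03930

1 MXN × 0.3418 = 0.3418 CNY
0.3418 CNY ÷ 8.698 = 0.0392964 GBP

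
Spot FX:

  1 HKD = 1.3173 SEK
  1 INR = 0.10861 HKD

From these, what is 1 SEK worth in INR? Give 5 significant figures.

1 SEK ÷ 1.3173 = 0.759129 HKD
0.759129 HKD ÷ 0.10861 = 6.98949 INR

SEK/INR = 6.9895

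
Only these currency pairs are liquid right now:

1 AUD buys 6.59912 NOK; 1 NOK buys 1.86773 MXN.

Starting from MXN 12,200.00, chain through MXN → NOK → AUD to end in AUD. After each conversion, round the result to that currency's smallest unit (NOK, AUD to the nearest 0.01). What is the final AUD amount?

MXN 12,200.00 ÷ 1.86773 = NOK 6,531.99
NOK 6,531.99 ÷ 6.59912 = AUD 989.83

AUD 989.83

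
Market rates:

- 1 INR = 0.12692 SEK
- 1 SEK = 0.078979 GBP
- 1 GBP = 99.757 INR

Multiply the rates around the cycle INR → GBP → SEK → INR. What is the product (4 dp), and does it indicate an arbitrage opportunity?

1.0000 (no arbitrage)

Around INR → GBP → SEK → INR: 1 ÷ 99.757 ÷ 0.078979 ÷ 0.12692 = 1.000034
Product ≈ 1 (deviation 0.003%, within rounding noise).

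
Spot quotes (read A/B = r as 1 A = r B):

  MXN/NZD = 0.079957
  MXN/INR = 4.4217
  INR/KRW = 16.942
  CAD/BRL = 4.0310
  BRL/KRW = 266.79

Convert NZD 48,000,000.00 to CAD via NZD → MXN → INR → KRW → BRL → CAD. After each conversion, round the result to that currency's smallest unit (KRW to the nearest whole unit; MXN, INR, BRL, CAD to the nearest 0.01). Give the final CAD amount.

CAD 41,817,335.02

NZD 48,000,000.00 ÷ 0.079957 = MXN 600,322,673.44
MXN 600,322,673.44 × 4.4217 = INR 2,654,446,765.15
INR 2,654,446,765.15 × 16.942 = KRW 44,971,637,095
KRW 44,971,637,095 ÷ 266.79 = BRL 168,565,677.48
BRL 168,565,677.48 ÷ 4.0310 = CAD 41,817,335.02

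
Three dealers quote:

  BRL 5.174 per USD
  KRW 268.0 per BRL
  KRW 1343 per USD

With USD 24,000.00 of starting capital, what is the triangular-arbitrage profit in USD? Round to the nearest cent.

Profitable loop is USD → BRL → KRW → USD:
USD 24,000.00 × 5.174 = BRL 124,176.00
BRL 124,176.00 × 268.0 = KRW 33,279,168
KRW 33,279,168 ÷ 1343 = USD 24,779.72
Profit = USD 24,779.72 − USD 24,000.00

Profit: USD 779.72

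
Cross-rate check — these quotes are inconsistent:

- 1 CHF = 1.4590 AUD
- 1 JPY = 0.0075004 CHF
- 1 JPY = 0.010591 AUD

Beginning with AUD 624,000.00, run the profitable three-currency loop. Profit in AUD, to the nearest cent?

Profit: AUD 20,744.04

Profitable loop is AUD → JPY → CHF → AUD:
AUD 624,000.00 ÷ 0.010591 = JPY 58,917,949
JPY 58,917,949 × 0.0075004 = CHF 441,908.19
CHF 441,908.19 × 1.4590 = AUD 644,744.04
Profit = AUD 644,744.04 − AUD 624,000.00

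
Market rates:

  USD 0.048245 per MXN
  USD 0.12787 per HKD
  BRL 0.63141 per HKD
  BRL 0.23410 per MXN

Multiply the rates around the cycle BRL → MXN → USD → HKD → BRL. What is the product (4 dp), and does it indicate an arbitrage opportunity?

1.0176 (arbitrage exists)

Around BRL → MXN → USD → HKD → BRL: 1 ÷ 0.23410 × 0.048245 ÷ 0.12787 × 0.63141 = 1.017639
Product > 1; profitable direction is BRL → MXN → USD → HKD → BRL.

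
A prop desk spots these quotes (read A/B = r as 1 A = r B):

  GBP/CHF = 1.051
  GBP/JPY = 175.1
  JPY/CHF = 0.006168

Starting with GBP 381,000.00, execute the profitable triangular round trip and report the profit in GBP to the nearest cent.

Profitable loop is GBP → JPY → CHF → GBP:
GBP 381,000.00 × 175.1 = JPY 66,713,100
JPY 66,713,100 × 0.006168 = CHF 411,486.40
CHF 411,486.40 ÷ 1.051 = GBP 391,518.94
Profit = GBP 391,518.94 − GBP 381,000.00

Profit: GBP 10,518.94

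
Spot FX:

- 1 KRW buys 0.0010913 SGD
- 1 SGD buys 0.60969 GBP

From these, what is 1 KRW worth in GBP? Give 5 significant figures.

1 KRW × 0.0010913 = 0.0010913 SGD
0.0010913 SGD × 0.60969 = 0.000665355 GBP

KRW/GBP = 0.00066535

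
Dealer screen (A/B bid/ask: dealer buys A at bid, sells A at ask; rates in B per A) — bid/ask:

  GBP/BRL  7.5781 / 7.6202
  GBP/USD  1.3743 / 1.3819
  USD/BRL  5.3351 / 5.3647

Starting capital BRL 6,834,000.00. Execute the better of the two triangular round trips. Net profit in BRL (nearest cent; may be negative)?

Best loop BRL → USD → GBP → BRL:
BRL 6,834,000.00 ÷ 5.3647 (buy USD at ask) = USD 1,273,882.98
USD 1,273,882.98 ÷ 1.3819 (buy GBP at ask) = GBP 921,834.41
GBP 921,834.41 × 7.5781 (sell GBP at bid) = BRL 6,985,753.37

Net profit: BRL 151,753.37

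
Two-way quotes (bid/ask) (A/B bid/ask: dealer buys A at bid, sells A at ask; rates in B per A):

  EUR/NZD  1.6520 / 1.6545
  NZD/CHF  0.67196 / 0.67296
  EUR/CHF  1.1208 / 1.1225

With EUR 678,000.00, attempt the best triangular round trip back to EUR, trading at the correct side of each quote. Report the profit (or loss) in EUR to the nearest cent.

Net profit: EUR 4,498.65

Best loop EUR → CHF → NZD → EUR:
EUR 678,000.00 × 1.1208 (sell EUR at bid) = CHF 759,902.40
CHF 759,902.40 ÷ 0.67296 (buy NZD at ask) = NZD 1,129,194.01
NZD 1,129,194.01 ÷ 1.6545 (buy EUR at ask) = EUR 682,498.65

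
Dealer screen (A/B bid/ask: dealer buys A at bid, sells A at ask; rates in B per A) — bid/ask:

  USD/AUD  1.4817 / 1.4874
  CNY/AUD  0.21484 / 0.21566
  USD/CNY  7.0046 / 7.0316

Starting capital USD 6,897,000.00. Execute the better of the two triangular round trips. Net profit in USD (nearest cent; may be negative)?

Best loop USD → CNY → AUD → USD:
USD 6,897,000.00 × 7.0046 (sell USD at bid) = CNY 48,310,726.20
CNY 48,310,726.20 × 0.21484 (sell CNY at bid) = AUD 10,379,076.42
AUD 10,379,076.42 ÷ 1.4874 (buy USD at ask) = USD 6,977,999.47

Net profit: USD 80,999.47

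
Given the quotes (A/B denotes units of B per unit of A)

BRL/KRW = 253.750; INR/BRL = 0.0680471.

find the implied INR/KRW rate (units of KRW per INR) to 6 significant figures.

INR/KRW = 17.2670

1 INR × 0.0680471 = 0.0680471 BRL
0.0680471 BRL × 253.750 = 17.267 KRW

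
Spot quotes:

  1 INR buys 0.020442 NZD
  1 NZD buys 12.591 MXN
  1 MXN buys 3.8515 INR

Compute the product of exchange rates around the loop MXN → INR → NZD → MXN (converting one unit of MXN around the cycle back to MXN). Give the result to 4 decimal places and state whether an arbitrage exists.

Around MXN → INR → NZD → MXN: 1 × 3.8515 × 0.020442 × 12.591 = 0.991319
Product < 1; profitable direction is MXN → NZD → INR → MXN.

0.9913 (arbitrage exists)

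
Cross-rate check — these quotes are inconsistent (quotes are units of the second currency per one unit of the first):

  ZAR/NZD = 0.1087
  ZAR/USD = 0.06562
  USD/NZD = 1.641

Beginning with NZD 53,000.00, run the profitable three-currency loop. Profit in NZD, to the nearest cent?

Profit: NZD 500.84

Profitable loop is NZD → USD → ZAR → NZD:
NZD 53,000.00 ÷ 1.641 = USD 32,297.38
USD 32,297.38 ÷ 0.06562 = ZAR 492,188.05
ZAR 492,188.05 × 0.1087 = NZD 53,500.84
Profit = NZD 53,500.84 − NZD 53,000.00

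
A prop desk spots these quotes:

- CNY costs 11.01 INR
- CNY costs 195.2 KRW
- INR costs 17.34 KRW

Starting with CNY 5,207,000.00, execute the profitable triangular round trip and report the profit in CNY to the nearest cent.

Profitable loop is CNY → KRW → INR → CNY:
CNY 5,207,000.00 × 195.2 = KRW 1,016,406,400
KRW 1,016,406,400 ÷ 17.34 = INR 58,616,286.04
INR 58,616,286.04 ÷ 11.01 = CNY 5,323,913.36
Profit = CNY 5,323,913.36 − CNY 5,207,000.00

Profit: CNY 116,913.36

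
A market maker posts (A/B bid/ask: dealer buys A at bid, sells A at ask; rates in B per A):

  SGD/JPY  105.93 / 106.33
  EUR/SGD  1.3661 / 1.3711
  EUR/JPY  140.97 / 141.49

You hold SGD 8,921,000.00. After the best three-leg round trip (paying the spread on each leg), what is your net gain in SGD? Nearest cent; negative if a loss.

Best loop SGD → JPY → EUR → SGD:
SGD 8,921,000.00 × 105.93 (sell SGD at bid) = JPY 945,001,530
JPY 945,001,530 ÷ 141.49 (buy EUR at ask) = EUR 6,678,928.05
EUR 6,678,928.05 × 1.3661 (sell EUR at bid) = SGD 9,124,083.61

Net profit: SGD 203,083.61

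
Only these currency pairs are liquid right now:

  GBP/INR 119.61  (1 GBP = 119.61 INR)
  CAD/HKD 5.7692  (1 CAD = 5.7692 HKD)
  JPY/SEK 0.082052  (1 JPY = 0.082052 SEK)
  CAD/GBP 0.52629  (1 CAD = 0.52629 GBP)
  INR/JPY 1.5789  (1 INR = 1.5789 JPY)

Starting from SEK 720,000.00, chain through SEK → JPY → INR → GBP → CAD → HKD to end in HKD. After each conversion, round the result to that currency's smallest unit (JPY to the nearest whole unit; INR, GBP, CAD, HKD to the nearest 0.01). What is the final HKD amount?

HKD 509,344.55

SEK 720,000.00 ÷ 0.082052 = JPY 8,774,923
JPY 8,774,923 ÷ 1.5789 = INR 5,557,617.96
INR 5,557,617.96 ÷ 119.61 = GBP 46,464.49
GBP 46,464.49 ÷ 0.52629 = CAD 88,286.86
CAD 88,286.86 × 5.7692 = HKD 509,344.55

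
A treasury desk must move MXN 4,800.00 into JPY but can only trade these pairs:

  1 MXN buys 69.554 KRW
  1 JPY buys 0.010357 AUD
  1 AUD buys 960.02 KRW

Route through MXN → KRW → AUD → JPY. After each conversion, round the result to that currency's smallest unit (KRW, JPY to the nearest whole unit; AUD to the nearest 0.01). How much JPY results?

JPY 33,577

MXN 4,800.00 × 69.554 = KRW 333,859
KRW 333,859 ÷ 960.02 = AUD 347.76
AUD 347.76 ÷ 0.010357 = JPY 33,577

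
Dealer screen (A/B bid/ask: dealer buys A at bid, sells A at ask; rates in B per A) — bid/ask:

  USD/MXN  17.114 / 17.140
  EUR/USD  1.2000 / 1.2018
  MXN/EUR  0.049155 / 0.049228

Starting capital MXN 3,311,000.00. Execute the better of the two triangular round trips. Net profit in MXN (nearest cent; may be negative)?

Net profit: MXN 31,409.48

Best loop MXN → EUR → USD → MXN:
MXN 3,311,000.00 × 0.049155 (sell MXN at bid) = EUR 162,752.20
EUR 162,752.20 × 1.2000 (sell EUR at bid) = USD 195,302.65
USD 195,302.65 × 17.114 (sell USD at bid) = MXN 3,342,409.48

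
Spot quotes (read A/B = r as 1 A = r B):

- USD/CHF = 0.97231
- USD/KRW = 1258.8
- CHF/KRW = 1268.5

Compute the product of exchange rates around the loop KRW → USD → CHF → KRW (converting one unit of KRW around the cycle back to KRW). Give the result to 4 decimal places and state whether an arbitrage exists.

Around KRW → USD → CHF → KRW: 1 ÷ 1258.8 × 0.97231 × 1268.5 = 0.979802
Product < 1; profitable direction is KRW → CHF → USD → KRW.

0.9798 (arbitrage exists)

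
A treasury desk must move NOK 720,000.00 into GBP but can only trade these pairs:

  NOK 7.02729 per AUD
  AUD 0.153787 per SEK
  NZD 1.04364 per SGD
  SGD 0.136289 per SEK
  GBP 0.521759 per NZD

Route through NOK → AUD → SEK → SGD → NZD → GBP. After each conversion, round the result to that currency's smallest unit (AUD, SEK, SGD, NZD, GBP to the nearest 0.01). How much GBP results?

NOK 720,000.00 ÷ 7.02729 = AUD 102,457.70
AUD 102,457.70 ÷ 0.153787 = SEK 666,231.22
SEK 666,231.22 × 0.136289 = SGD 90,799.99
SGD 90,799.99 × 1.04364 = NZD 94,762.50
NZD 94,762.50 × 0.521759 = GBP 49,443.19

GBP 49,443.19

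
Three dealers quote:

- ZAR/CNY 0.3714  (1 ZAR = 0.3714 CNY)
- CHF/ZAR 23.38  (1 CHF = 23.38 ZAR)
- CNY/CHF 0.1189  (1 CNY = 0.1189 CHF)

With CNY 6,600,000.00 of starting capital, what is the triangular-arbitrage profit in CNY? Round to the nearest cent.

Profitable loop is CNY → CHF → ZAR → CNY:
CNY 6,600,000.00 × 0.1189 = CHF 784,740.00
CHF 784,740.00 × 23.38 = ZAR 18,347,221.20
ZAR 18,347,221.20 × 0.3714 = CNY 6,814,157.95
Profit = CNY 6,814,157.95 − CNY 6,600,000.00

Profit: CNY 214,157.95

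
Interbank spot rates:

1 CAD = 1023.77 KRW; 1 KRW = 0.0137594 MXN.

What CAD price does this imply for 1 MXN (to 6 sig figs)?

MXN/CAD = 0.0709902

1 MXN ÷ 0.0137594 = 72.6776 KRW
72.6776 KRW ÷ 1023.77 = 0.0709902 CAD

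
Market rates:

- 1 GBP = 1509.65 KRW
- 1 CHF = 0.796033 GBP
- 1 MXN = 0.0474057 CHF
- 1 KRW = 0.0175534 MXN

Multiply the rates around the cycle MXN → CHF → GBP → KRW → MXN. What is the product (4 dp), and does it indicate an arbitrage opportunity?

Around MXN → CHF → GBP → KRW → MXN: 1 × 0.0474057 × 0.796033 × 1509.65 × 0.0175534 = 0.999998
Product ≈ 1 (deviation 0.000%, within rounding noise).

1.0000 (no arbitrage)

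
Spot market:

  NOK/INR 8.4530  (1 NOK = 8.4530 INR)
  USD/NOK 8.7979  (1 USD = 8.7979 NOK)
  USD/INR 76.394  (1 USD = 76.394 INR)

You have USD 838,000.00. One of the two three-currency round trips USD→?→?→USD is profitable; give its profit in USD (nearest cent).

Profitable loop is USD → INR → NOK → USD:
USD 838,000.00 × 76.394 = INR 64,018,172.00
INR 64,018,172.00 ÷ 8.4530 = NOK 7,573,426.24
NOK 7,573,426.24 ÷ 8.7979 = USD 860,822.04
Profit = USD 860,822.04 − USD 838,000.00

Profit: USD 22,822.04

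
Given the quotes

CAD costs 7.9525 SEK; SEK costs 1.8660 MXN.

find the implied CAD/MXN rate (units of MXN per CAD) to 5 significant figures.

CAD/MXN = 14.839

1 CAD × 7.9525 = 7.9525 SEK
7.9525 SEK × 1.8660 = 14.8394 MXN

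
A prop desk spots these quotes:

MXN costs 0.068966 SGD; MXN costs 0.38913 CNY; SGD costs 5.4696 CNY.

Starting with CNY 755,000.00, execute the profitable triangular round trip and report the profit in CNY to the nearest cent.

Profit: CNY 23,845.04

Profitable loop is CNY → SGD → MXN → CNY:
CNY 755,000.00 ÷ 5.4696 = SGD 138,035.69
SGD 138,035.69 ÷ 0.068966 = MXN 2,001,503.47
MXN 2,001,503.47 × 0.38913 = CNY 778,845.04
Profit = CNY 778,845.04 − CNY 755,000.00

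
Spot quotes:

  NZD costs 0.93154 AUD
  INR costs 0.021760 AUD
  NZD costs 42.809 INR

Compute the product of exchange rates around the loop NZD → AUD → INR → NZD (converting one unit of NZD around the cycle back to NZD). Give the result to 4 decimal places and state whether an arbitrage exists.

1.0000 (no arbitrage)

Around NZD → AUD → INR → NZD: 1 × 0.93154 ÷ 0.021760 ÷ 42.809 = 1.000017
Product ≈ 1 (deviation 0.002%, within rounding noise).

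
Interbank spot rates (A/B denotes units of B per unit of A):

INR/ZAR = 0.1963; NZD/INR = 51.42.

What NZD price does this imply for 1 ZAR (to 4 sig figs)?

ZAR/NZD = 0.09907

1 ZAR ÷ 0.1963 = 5.09424 INR
5.09424 INR ÷ 51.42 = 0.0990712 NZD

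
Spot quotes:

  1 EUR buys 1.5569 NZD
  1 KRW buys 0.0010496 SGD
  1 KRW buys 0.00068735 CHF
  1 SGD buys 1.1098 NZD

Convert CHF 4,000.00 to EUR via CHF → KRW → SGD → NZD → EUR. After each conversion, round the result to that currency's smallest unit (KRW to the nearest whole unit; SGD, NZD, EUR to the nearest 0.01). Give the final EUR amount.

CHF 4,000.00 ÷ 0.00068735 = KRW 5,819,452
KRW 5,819,452 × 0.0010496 = SGD 6,108.10
SGD 6,108.10 × 1.1098 = NZD 6,778.77
NZD 6,778.77 ÷ 1.5569 = EUR 4,354.02

EUR 4,354.02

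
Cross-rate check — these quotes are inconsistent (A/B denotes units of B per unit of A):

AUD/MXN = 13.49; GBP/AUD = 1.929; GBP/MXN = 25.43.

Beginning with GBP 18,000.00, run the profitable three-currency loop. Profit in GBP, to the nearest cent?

Profitable loop is GBP → AUD → MXN → GBP:
GBP 18,000.00 × 1.929 = AUD 34,722.00
AUD 34,722.00 × 13.49 = MXN 468,399.78
MXN 468,399.78 ÷ 25.43 = GBP 18,419.18
Profit = GBP 18,419.18 − GBP 18,000.00

Profit: GBP 419.18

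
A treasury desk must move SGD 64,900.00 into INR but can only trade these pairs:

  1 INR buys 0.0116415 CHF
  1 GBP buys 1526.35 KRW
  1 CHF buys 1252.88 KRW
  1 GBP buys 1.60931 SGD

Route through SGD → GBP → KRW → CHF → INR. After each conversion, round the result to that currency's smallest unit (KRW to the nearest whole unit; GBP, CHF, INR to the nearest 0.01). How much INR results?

SGD 64,900.00 ÷ 1.60931 = GBP 40,327.84
GBP 40,327.84 × 1526.35 = KRW 61,554,399
KRW 61,554,399 ÷ 1252.88 = CHF 49,130.32
CHF 49,130.32 ÷ 0.0116415 = INR 4,220,274.02

INR 4,220,274.02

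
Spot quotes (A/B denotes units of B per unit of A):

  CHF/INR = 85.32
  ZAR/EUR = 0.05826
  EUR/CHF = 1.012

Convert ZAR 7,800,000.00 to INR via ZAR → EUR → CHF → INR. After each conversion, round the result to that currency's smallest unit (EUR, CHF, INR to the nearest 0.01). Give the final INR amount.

ZAR 7,800,000.00 × 0.05826 = EUR 454,428.00
EUR 454,428.00 × 1.012 = CHF 459,881.14
CHF 459,881.14 × 85.32 = INR 39,237,058.86

INR 39,237,058.86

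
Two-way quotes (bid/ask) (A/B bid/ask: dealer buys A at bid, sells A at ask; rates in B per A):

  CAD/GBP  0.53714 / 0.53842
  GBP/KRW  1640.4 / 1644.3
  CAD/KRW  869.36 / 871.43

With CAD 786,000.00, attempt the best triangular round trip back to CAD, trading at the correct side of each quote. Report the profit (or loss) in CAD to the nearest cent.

Net profit: CAD 8,744.07

Best loop CAD → GBP → KRW → CAD:
CAD 786,000.00 × 0.53714 (sell CAD at bid) = GBP 422,192.04
GBP 422,192.04 × 1640.4 (sell GBP at bid) = KRW 692,563,822
KRW 692,563,822 ÷ 871.43 (buy CAD at ask) = CAD 794,744.07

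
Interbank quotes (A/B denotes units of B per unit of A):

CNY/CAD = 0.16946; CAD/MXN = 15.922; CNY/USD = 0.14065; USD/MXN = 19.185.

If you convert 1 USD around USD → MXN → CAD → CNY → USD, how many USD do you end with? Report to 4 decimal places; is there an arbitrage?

Around USD → MXN → CAD → CNY → USD: 1 × 19.185 ÷ 15.922 ÷ 0.16946 × 0.14065 = 1.000085
Product ≈ 1 (deviation 0.008%, within rounding noise).

1.0001 (no arbitrage)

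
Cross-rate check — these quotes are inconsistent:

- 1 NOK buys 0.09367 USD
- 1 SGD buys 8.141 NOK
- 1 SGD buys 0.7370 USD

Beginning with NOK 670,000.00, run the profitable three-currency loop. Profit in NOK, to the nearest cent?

Profit: NOK 23,243.15

Profitable loop is NOK → USD → SGD → NOK:
NOK 670,000.00 × 0.09367 = USD 62,758.90
USD 62,758.90 ÷ 0.7370 = SGD 85,154.55
SGD 85,154.55 × 8.141 = NOK 693,243.15
Profit = NOK 693,243.15 − NOK 670,000.00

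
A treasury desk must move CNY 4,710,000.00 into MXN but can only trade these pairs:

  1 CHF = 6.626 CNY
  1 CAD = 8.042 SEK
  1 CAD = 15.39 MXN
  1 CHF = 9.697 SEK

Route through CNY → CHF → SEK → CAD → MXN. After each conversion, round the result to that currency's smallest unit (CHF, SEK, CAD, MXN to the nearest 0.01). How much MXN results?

CNY 4,710,000.00 ÷ 6.626 = CHF 710,836.10
CHF 710,836.10 × 9.697 = SEK 6,892,977.66
SEK 6,892,977.66 ÷ 8.042 = CAD 857,122.32
CAD 857,122.32 × 15.39 = MXN 13,191,112.50

MXN 13,191,112.50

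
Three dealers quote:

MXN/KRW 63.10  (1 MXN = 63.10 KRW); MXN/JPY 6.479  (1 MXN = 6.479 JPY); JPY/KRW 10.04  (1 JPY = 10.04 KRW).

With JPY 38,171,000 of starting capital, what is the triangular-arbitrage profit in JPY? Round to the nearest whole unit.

Profit: JPY 1,179,103

Profitable loop is JPY → KRW → MXN → JPY:
JPY 38,171,000 × 10.04 = KRW 383,236,840
KRW 383,236,840 ÷ 63.10 = MXN 6,073,483.99
MXN 6,073,483.99 × 6.479 = JPY 39,350,103
Profit = JPY 39,350,103 − JPY 38,171,000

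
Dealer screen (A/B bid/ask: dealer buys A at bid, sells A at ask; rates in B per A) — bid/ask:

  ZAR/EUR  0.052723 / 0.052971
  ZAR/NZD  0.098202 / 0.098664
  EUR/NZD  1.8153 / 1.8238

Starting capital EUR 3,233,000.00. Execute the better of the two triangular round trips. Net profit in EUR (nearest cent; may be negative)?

Net profit: EUR 53,326.09

Best loop EUR → ZAR → NZD → EUR:
EUR 3,233,000.00 ÷ 0.052971 (buy ZAR at ask) = ZAR 61,033,395.63
ZAR 61,033,395.63 × 0.098202 (sell ZAR at bid) = NZD 5,993,601.52
NZD 5,993,601.52 ÷ 1.8238 (buy EUR at ask) = EUR 3,286,326.09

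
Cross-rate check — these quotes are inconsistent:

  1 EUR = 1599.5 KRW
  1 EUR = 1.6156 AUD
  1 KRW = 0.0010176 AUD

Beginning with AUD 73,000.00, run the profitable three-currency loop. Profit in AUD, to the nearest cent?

Profitable loop is AUD → EUR → KRW → AUD:
AUD 73,000.00 ÷ 1.6156 = EUR 45,184.45
EUR 45,184.45 × 1599.5 = KRW 72,272,530
KRW 72,272,530 × 0.0010176 = AUD 73,544.53
Profit = AUD 73,544.53 − AUD 73,000.00

Profit: AUD 544.53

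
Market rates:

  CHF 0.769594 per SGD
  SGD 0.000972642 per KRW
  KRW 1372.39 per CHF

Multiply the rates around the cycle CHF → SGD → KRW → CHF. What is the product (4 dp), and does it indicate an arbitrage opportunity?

0.9734 (arbitrage exists)

Around CHF → SGD → KRW → CHF: 1 ÷ 0.769594 ÷ 0.000972642 ÷ 1372.39 = 0.973437
Product < 1; profitable direction is CHF → KRW → SGD → CHF.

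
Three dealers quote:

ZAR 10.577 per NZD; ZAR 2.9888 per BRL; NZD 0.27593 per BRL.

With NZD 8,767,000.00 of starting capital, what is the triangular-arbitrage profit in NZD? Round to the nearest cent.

Profit: NZD 211,141.29

Profitable loop is NZD → BRL → ZAR → NZD:
NZD 8,767,000.00 ÷ 0.27593 = BRL 31,772,551.01
BRL 31,772,551.01 × 2.9888 = ZAR 94,961,800.46
ZAR 94,961,800.46 ÷ 10.577 = NZD 8,978,141.29
Profit = NZD 8,978,141.29 − NZD 8,767,000.00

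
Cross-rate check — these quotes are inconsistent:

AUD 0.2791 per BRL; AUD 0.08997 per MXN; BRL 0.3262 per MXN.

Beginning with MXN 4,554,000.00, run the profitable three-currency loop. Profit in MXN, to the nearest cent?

Profitable loop is MXN → BRL → AUD → MXN:
MXN 4,554,000.00 × 0.3262 = BRL 1,485,514.80
BRL 1,485,514.80 × 0.2791 = AUD 414,607.18
AUD 414,607.18 ÷ 0.08997 = MXN 4,608,282.55
Profit = MXN 4,608,282.55 − MXN 4,554,000.00

Profit: MXN 54,282.55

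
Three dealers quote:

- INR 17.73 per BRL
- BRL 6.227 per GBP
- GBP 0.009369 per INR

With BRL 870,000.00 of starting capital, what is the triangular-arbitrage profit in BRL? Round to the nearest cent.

Profitable loop is BRL → INR → GBP → BRL:
BRL 870,000.00 × 17.73 = INR 15,425,100.00
INR 15,425,100.00 × 0.009369 = GBP 144,517.76
GBP 144,517.76 × 6.227 = BRL 899,912.10
Profit = BRL 899,912.10 − BRL 870,000.00

Profit: BRL 29,912.10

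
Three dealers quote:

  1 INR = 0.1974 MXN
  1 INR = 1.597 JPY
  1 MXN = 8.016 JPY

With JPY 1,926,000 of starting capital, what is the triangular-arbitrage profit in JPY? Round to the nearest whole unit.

Profit: JPY 17,821

Profitable loop is JPY → MXN → INR → JPY:
JPY 1,926,000 ÷ 8.016 = MXN 240,269.46
MXN 240,269.46 ÷ 0.1974 = INR 1,217,170.52
INR 1,217,170.52 × 1.597 = JPY 1,943,821
Profit = JPY 1,943,821 − JPY 1,926,000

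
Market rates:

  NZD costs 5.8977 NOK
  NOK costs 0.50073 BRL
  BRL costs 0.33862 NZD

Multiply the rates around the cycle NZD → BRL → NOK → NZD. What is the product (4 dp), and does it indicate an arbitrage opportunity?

1.0000 (no arbitrage)

Around NZD → BRL → NOK → NZD: 1 ÷ 0.33862 ÷ 0.50073 ÷ 5.8977 = 1.000003
Product ≈ 1 (deviation 0.000%, within rounding noise).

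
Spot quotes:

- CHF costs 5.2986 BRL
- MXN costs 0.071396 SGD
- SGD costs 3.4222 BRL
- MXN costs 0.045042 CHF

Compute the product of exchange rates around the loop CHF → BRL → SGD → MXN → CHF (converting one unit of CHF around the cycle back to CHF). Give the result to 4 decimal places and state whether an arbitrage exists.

Around CHF → BRL → SGD → MXN → CHF: 1 × 5.2986 ÷ 3.4222 ÷ 0.071396 × 0.045042 = 0.976786
Product < 1; profitable direction is CHF → MXN → SGD → BRL → CHF.

0.9768 (arbitrage exists)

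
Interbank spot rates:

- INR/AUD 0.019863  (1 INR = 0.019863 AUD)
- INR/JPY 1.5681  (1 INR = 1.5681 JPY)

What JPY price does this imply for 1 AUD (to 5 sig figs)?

1 AUD ÷ 0.019863 = 50.3449 INR
50.3449 INR × 1.5681 = 78.9458 JPY

AUD/JPY = 78.946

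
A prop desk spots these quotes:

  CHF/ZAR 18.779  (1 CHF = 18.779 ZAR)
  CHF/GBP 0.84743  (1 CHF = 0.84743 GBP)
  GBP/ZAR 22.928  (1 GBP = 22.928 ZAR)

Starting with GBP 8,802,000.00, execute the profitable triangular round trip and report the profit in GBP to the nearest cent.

Profitable loop is GBP → ZAR → CHF → GBP:
GBP 8,802,000.00 × 22.928 = ZAR 201,812,256.00
ZAR 201,812,256.00 ÷ 18.779 = CHF 10,746,698.76
CHF 10,746,698.76 × 0.84743 = GBP 9,107,074.93
Profit = GBP 9,107,074.93 − GBP 8,802,000.00

Profit: GBP 305,074.93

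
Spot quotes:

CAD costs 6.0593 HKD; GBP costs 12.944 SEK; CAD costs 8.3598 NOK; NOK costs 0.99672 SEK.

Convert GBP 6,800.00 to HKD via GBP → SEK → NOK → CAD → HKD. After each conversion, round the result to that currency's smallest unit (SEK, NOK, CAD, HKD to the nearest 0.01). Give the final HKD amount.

GBP 6,800.00 × 12.944 = SEK 88,019.20
SEK 88,019.20 ÷ 0.99672 = NOK 88,308.85
NOK 88,308.85 ÷ 8.3598 = CAD 10,563.51
CAD 10,563.51 × 6.0593 = HKD 64,007.48

HKD 64,007.48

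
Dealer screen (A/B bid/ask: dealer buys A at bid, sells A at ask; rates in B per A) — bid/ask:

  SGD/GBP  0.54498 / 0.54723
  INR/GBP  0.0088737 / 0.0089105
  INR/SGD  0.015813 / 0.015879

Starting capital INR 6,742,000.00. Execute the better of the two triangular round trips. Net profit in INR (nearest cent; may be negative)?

Best loop INR → GBP → SGD → INR:
INR 6,742,000.00 × 0.0088737 (sell INR at bid) = GBP 59,826.49
GBP 59,826.49 ÷ 0.54723 (buy SGD at ask) = SGD 109,326.03
SGD 109,326.03 ÷ 0.015879 (buy INR at ask) = INR 6,884,944.50

Net profit: INR 142,944.50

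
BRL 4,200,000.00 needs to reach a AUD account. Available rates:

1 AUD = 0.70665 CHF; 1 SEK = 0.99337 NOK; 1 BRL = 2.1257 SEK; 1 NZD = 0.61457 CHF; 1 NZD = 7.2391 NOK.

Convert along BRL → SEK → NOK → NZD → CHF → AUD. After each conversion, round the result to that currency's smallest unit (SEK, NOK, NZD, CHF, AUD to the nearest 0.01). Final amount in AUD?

BRL 4,200,000.00 × 2.1257 = SEK 8,927,940.00
SEK 8,927,940.00 × 0.99337 = NOK 8,868,747.76
NOK 8,868,747.76 ÷ 7.2391 = NZD 1,225,117.45
NZD 1,225,117.45 × 0.61457 = CHF 752,920.43
CHF 752,920.43 ÷ 0.70665 = AUD 1,065,478.57

AUD 1,065,478.57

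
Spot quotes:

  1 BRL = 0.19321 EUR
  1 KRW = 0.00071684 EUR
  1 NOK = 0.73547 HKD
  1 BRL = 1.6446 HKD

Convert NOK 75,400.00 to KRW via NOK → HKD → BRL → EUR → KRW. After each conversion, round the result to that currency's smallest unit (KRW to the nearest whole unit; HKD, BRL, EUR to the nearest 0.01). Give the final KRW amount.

KRW 9,088,318

NOK 75,400.00 × 0.73547 = HKD 55,454.44
HKD 55,454.44 ÷ 1.6446 = BRL 33,719.10
BRL 33,719.10 × 0.19321 = EUR 6,514.87
EUR 6,514.87 ÷ 0.00071684 = KRW 9,088,318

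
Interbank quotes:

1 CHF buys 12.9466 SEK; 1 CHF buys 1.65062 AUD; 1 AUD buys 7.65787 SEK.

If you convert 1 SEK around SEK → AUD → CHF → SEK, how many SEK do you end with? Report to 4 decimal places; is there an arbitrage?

Around SEK → AUD → CHF → SEK: 1 ÷ 7.65787 ÷ 1.65062 × 12.9466 = 1.024237
Product > 1; profitable direction is SEK → AUD → CHF → SEK.

1.0242 (arbitrage exists)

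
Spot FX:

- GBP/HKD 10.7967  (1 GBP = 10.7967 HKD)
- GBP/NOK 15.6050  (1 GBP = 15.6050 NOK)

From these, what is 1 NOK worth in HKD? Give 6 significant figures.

NOK/HKD = 0.691874

1 NOK ÷ 15.6050 = 0.064082 GBP
0.064082 GBP × 10.7967 = 0.691874 HKD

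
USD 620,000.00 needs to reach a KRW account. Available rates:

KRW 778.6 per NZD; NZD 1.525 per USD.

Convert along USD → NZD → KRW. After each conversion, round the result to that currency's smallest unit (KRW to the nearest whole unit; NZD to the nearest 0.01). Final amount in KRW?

USD 620,000.00 × 1.525 = NZD 945,500.00
NZD 945,500.00 × 778.6 = KRW 736,166,300

KRW 736,166,300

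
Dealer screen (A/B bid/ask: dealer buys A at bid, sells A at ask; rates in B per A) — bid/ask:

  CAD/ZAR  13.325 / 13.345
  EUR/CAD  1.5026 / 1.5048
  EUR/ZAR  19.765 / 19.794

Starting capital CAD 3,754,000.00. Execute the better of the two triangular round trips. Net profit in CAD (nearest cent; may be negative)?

Net profit: CAD 43,268.48

Best loop CAD → ZAR → EUR → CAD:
CAD 3,754,000.00 × 13.325 (sell CAD at bid) = ZAR 50,022,050.00
ZAR 50,022,050.00 ÷ 19.794 (buy EUR at ask) = EUR 2,527,131.96
EUR 2,527,131.96 × 1.5026 (sell EUR at bid) = CAD 3,797,268.48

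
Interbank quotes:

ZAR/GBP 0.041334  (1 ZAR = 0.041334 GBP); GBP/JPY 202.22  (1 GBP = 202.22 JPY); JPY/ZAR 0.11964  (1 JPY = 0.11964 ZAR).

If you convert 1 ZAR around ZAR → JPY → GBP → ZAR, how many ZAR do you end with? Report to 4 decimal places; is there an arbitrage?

1.0000 (no arbitrage)

Around ZAR → JPY → GBP → ZAR: 1 ÷ 0.11964 ÷ 202.22 ÷ 0.041334 = 0.999982
Product ≈ 1 (deviation 0.002%, within rounding noise).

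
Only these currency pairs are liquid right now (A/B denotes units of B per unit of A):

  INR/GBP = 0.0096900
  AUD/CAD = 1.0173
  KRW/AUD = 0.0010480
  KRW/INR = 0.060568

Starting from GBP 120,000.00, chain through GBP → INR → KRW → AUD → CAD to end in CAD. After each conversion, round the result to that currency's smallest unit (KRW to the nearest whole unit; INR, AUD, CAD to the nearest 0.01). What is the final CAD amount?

CAD 217,983.97

GBP 120,000.00 ÷ 0.0096900 = INR 12,383,900.93
INR 12,383,900.93 ÷ 0.060568 = KRW 204,462,768
KRW 204,462,768 × 0.0010480 = AUD 214,276.98
AUD 214,276.98 × 1.0173 = CAD 217,983.97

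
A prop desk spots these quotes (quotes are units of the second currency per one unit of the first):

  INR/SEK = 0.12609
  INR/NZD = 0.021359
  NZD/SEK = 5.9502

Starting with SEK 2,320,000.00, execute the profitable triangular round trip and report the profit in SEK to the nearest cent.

Profit: SEK 18,405.48

Profitable loop is SEK → INR → NZD → SEK:
SEK 2,320,000.00 ÷ 0.12609 = INR 18,399,555.87
INR 18,399,555.87 × 0.021359 = NZD 392,996.11
NZD 392,996.11 × 5.9502 = SEK 2,338,405.48
Profit = SEK 2,338,405.48 − SEK 2,320,000.00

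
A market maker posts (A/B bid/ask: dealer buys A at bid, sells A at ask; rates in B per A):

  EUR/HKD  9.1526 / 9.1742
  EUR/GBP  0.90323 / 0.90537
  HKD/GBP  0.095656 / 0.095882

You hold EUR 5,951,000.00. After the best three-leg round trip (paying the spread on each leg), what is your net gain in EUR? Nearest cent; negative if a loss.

Net profit: EUR 159,588.19

Best loop EUR → GBP → HKD → EUR:
EUR 5,951,000.00 × 0.90323 (sell EUR at bid) = GBP 5,375,121.73
GBP 5,375,121.73 ÷ 0.095882 (buy HKD at ask) = HKD 56,059,758.14
HKD 56,059,758.14 ÷ 9.1742 (buy EUR at ask) = EUR 6,110,588.19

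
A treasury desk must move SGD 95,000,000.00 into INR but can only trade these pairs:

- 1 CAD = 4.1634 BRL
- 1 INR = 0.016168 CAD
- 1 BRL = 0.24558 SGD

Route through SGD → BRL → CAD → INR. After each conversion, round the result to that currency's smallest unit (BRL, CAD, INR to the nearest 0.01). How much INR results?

SGD 95,000,000.00 ÷ 0.24558 = BRL 386,839,319.16
BRL 386,839,319.16 ÷ 4.1634 = CAD 92,914,281.40
CAD 92,914,281.40 ÷ 0.016168 = INR 5,746,801,175.16

INR 5,746,801,175.16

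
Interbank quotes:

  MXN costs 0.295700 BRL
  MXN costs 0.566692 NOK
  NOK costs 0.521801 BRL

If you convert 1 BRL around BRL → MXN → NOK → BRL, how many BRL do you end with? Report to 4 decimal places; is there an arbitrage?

1.0000 (no arbitrage)

Around BRL → MXN → NOK → BRL: 1 ÷ 0.295700 × 0.566692 × 0.521801 = 1.000002
Product ≈ 1 (deviation 0.000%, within rounding noise).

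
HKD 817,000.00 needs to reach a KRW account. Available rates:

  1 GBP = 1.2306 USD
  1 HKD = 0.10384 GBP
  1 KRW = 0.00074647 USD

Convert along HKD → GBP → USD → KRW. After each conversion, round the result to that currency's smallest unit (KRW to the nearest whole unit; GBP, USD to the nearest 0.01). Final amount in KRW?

KRW 139,859,284

HKD 817,000.00 × 0.10384 = GBP 84,837.28
GBP 84,837.28 × 1.2306 = USD 104,400.76
USD 104,400.76 ÷ 0.00074647 = KRW 139,859,284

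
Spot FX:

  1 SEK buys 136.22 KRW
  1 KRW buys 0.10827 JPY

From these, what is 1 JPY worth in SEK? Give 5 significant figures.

JPY/SEK = 0.067803

1 JPY ÷ 0.10827 = 9.23617 KRW
9.23617 KRW ÷ 136.22 = 0.0678033 SEK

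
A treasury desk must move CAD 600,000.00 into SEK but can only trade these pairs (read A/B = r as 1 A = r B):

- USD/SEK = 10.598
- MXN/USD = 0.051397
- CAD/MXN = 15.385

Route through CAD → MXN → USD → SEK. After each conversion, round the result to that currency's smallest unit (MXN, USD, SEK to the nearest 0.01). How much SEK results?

SEK 5,028,175.63

CAD 600,000.00 × 15.385 = MXN 9,231,000.00
MXN 9,231,000.00 × 0.051397 = USD 474,445.71
USD 474,445.71 × 10.598 = SEK 5,028,175.63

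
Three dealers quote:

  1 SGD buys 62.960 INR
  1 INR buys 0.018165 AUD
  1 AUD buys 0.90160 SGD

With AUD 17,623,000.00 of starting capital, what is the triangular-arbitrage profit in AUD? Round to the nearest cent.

Profit: AUD 548,629.18

Profitable loop is AUD → SGD → INR → AUD:
AUD 17,623,000.00 × 0.90160 = SGD 15,888,896.80
SGD 15,888,896.80 × 62.960 = INR 1,000,364,942.53
INR 1,000,364,942.53 × 0.018165 = AUD 18,171,629.18
Profit = AUD 18,171,629.18 − AUD 17,623,000.00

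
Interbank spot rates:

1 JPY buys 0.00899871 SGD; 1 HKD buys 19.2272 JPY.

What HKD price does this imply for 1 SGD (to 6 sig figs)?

1 SGD ÷ 0.00899871 = 111.127 JPY
111.127 JPY ÷ 19.2272 = 5.77968 HKD

SGD/HKD = 5.77968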